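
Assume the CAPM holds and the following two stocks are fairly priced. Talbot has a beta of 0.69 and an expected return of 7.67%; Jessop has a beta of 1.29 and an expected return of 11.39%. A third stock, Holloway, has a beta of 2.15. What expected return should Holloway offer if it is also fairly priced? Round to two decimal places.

MRP (SML slope) = (11.39% − 7.67%) / (1.29 − 0.69) = 3.72% / 0.60 = 6.2000%
R_f (intercept) = 7.67% − 0.69 × 6.2000% = 3.3920%
E(R_Holloway) = R_f + β × MRP = 3.3920% + 2.15 × 6.2000% = 16.72%

16.72%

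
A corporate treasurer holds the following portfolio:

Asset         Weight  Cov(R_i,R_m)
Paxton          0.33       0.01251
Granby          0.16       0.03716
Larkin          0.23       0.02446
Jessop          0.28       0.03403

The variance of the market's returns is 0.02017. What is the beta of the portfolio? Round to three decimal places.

β_Paxton = 0.01251 / 0.02017 = 0.6202
β_Granby = 0.03716 / 0.02017 = 1.8423
β_Larkin = 0.02446 / 0.02017 = 1.2127
β_Jessop = 0.03403 / 0.02017 = 1.6872
β_P = Σ w_i β_i = 0.33×0.6202 + 0.16×1.8423 + 0.23×1.2127 + 0.28×1.6872 = 1.2508

1.251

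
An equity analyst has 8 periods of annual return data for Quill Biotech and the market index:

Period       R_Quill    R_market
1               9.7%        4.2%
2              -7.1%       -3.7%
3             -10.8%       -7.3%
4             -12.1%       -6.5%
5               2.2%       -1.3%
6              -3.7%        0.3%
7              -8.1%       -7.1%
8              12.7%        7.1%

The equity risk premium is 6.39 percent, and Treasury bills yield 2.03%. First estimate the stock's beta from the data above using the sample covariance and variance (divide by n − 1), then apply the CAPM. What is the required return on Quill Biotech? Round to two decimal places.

Mean R_i = (9.7 − 7.1 − 10.8 − 12.1 + 2.2 − 3.7 − 8.1 + 12.7) / 8 = -2.1500%
Mean R_m = (4.2 − 3.7 − 7.3 − 6.5 − 1.3 + 0.3 − 7.1 + 7.1) / 8 = -1.7875%
Σ(R_i − R̄_i)(R_m − R̄_m) = 337.4650  ⇒  Cov = 337.4650 / 7 = 48.2093
Σ(R_m − R̄_m)² = 203.9088  ⇒  Var(R_m) = 203.9088 / 7 = 29.1298
β = Cov / Var(R_m) = 48.2093 / 29.1298 = 1.6550
E(R) = R_f + β × MRP = 2.03% + 1.6550 × 6.39% = 12.61%

12.61%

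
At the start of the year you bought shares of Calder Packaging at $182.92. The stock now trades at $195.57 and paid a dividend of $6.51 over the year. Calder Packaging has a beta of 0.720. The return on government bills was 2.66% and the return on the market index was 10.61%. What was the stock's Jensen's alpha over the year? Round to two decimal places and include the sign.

+2.09%

Realised HPR = (P1 + D1 − P0) / P0 = (195.57 + 6.51 − 182.92) / 182.92 = 19.16 / 182.92 = 10.4745%
MRP = 10.61% − 2.66% = 7.95%
CAPM required = R_f + β·MRP = 2.66% + 0.720 × 7.95% = 8.38400%
α = realised − required = 10.4745% − 8.38400% = +2.09%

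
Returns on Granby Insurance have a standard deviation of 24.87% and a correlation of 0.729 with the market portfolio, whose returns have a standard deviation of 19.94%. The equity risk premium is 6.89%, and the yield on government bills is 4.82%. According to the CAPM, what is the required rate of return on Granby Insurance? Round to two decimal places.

11.08%

β = ρ × σ_i / σ_m = 0.729 × 24.87% / 19.94% = 0.9092
E(R) = 4.82% + 0.9092 × 6.89% = 11.08%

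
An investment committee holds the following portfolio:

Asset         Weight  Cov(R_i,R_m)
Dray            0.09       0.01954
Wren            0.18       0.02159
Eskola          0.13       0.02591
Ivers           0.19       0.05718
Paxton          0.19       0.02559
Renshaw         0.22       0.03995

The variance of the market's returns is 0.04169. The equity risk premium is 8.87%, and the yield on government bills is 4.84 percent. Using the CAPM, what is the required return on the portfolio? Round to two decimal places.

β_Dray = 0.01954 / 0.04169 = 0.4687
β_Wren = 0.02159 / 0.04169 = 0.5179
β_Eskola = 0.02591 / 0.04169 = 0.6215
β_Ivers = 0.05718 / 0.04169 = 1.3716
β_Paxton = 0.02559 / 0.04169 = 0.6138
β_Renshaw = 0.03995 / 0.04169 = 0.9583
β_P = Σ w_i β_i = 0.09×0.4687 + 0.18×0.5179 + 0.13×0.6215 + 0.19×1.3716 + 0.19×0.6138 + 0.22×0.9583 = 0.8043
E(R_P) = R_f + β_P × MRP = 4.84% + 0.8043 × 8.87% = 11.97%

11.97%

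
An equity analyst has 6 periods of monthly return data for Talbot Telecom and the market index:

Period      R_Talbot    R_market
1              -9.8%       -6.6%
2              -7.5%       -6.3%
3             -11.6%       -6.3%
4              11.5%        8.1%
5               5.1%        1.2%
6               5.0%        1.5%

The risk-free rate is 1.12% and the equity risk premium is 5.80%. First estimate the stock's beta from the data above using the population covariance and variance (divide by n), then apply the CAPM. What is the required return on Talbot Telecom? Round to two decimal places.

10.17%

Mean R_i = (-9.8 − 7.5 − 11.6 + 11.5 + 5.1 + 5.0) / 6 = -1.2167%
Mean R_m = (-6.6 − 6.3 − 6.3 + 8.1 + 1.2 + 1.5) / 6 = -1.4000%
Σ(R_i − R̄_i)(R_m − R̄_m) = 281.5600  ⇒  Cov = 281.5600 / 6 = 46.9267
Σ(R_m − R̄_m)² = 180.4800  ⇒  Var(R_m) = 180.4800 / 6 = 30.0800
β = Cov / Var(R_m) = 46.9267 / 30.0800 = 1.5601
E(R) = R_f + β × MRP = 1.12% + 1.5601 × 5.80% = 10.17%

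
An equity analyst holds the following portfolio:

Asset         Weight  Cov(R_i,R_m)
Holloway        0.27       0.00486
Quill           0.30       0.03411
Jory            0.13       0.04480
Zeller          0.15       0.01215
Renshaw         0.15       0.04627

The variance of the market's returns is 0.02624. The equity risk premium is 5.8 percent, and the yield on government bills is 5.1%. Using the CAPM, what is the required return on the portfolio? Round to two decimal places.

β_Holloway = 0.00486 / 0.02624 = 0.1852
β_Quill = 0.03411 / 0.02624 = 1.2999
β_Jory = 0.04480 / 0.02624 = 1.7073
β_Zeller = 0.01215 / 0.02624 = 0.4630
β_Renshaw = 0.04627 / 0.02624 = 1.7633
β_P = Σ w_i β_i = 0.27×0.1852 + 0.30×1.2999 + 0.13×1.7073 + 0.15×0.4630 + 0.15×1.7633 = 0.9959
E(R_P) = R_f + β_P × MRP = 5.1% + 0.9959 × 5.8% = 10.88%

10.88%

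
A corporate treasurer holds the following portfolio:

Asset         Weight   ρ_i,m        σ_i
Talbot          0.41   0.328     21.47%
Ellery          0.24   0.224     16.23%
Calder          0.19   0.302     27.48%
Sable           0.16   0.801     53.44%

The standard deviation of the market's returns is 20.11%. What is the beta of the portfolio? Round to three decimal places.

0.606

β_Talbot = 0.328 × 21.47% / 20.11% = 0.3502
β_Ellery = 0.224 × 16.23% / 20.11% = 0.1808
β_Calder = 0.302 × 27.48% / 20.11% = 0.4127
β_Sable = 0.801 × 53.44% / 20.11% = 2.1286
β_P = Σ w_i β_i = 0.41×0.3502 + 0.24×0.1808 + 0.19×0.4127 + 0.16×2.1286 = 0.6060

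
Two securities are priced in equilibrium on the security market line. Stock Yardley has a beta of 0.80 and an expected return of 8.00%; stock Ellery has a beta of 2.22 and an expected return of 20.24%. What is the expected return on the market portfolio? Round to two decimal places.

9.72%

Both satisfy E(R) = R_f + β·MRP, so the slope of the SML is
MRP = (20.24% − 8.00%) / (2.22 − 0.80) = 12.24% / 1.42 = 8.6197%
R_f = E(R_Yardley) − β_Yardley·MRP = 8.00% − 0.80 × 8.6197% = 1.1042%
E(R_m) = R_f + MRP = 1.1042% + 8.6197% = 9.72%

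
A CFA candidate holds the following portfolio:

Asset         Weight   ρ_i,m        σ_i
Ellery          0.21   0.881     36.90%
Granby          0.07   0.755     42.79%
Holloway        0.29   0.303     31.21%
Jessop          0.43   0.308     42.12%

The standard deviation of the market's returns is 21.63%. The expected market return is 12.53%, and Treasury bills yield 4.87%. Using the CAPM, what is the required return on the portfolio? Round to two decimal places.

11.04%

β_Ellery = 0.881 × 36.90% / 21.63% = 1.5030
β_Granby = 0.755 × 42.79% / 21.63% = 1.4936
β_Holloway = 0.303 × 31.21% / 21.63% = 0.4372
β_Jessop = 0.308 × 42.12% / 21.63% = 0.5998
β_P = Σ w_i β_i = 0.21×1.5030 + 0.07×1.4936 + 0.29×0.4372 + 0.43×0.5998 = 0.8049
MRP = 12.53% − 4.87% = 7.66%
E(R_P) = R_f + β_P × MRP = 4.87% + 0.8049 × 7.66% = 11.04%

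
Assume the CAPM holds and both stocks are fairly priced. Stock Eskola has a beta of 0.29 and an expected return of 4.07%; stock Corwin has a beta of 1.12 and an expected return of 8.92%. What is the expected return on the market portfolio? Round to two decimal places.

8.22%

Both satisfy E(R) = R_f + β·MRP, so the slope of the SML is
MRP = (8.92% − 4.07%) / (1.12 − 0.29) = 4.85% / 0.83 = 5.8434%
R_f = E(R_Eskola) − β_Eskola·MRP = 4.07% − 0.29 × 5.8434% = 2.3754%
E(R_m) = R_f + MRP = 2.3754% + 5.8434% = 8.22%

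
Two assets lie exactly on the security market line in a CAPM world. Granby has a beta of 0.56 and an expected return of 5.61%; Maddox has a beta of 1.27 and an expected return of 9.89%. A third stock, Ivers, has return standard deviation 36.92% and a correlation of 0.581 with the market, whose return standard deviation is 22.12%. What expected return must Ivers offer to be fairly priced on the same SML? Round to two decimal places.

8.08%

MRP = (9.89% − 5.61%) / (1.27 − 0.56) = 6.0282%
R_f = 5.61% − 0.56 × 6.0282% = 2.2342%
β_Ivers = ρ·σ_i/σ_m = 0.581 × 36.92 / 22.12 = 0.9697
E(R_Ivers) = R_f + β × MRP = 2.2342% + 0.9697 × 6.0282% = 8.08%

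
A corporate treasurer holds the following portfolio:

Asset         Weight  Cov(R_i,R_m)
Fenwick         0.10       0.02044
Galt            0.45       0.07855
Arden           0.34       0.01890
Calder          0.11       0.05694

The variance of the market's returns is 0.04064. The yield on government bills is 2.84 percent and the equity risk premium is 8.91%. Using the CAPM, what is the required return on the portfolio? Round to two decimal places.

β_Fenwick = 0.02044 / 0.04064 = 0.5030
β_Galt = 0.07855 / 0.04064 = 1.9328
β_Arden = 0.01890 / 0.04064 = 0.4651
β_Calder = 0.05694 / 0.04064 = 1.4011
β_P = Σ w_i β_i = 0.10×0.5030 + 0.45×1.9328 + 0.34×0.4651 + 0.11×1.4011 = 1.2323
E(R_P) = R_f + β_P × MRP = 2.84% + 1.2323 × 8.91% = 13.82%

13.82%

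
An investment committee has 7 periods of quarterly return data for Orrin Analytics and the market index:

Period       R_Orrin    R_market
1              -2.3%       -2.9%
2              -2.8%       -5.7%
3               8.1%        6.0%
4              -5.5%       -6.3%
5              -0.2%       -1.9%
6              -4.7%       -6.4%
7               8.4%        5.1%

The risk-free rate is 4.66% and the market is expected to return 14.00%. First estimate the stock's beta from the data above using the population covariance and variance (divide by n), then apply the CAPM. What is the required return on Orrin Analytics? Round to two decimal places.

Mean R_i = (-2.3 − 2.8 + 8.1 − 5.5 − 0.2 − 4.7 + 8.4) / 7 = 0.1429%
Mean R_m = (-2.9 − 5.7 + 6.0 − 6.3 − 1.9 − 6.4 + 5.1) / 7 = -1.7286%
Σ(R_i − R̄_i)(R_m − R̄_m) = 180.9086  ⇒  Cov = 180.9086 / 7 = 25.8441
Σ(R_m − R̄_m)² = 166.2543  ⇒  Var(R_m) = 166.2543 / 7 = 23.7506
β = Cov / Var(R_m) = 25.8441 / 23.7506 = 1.0881
MRP = 14.00% − 4.66% = 9.34%
E(R) = R_f + β × MRP = 4.66% + 1.0881 × 9.34% = 14.82%

14.82%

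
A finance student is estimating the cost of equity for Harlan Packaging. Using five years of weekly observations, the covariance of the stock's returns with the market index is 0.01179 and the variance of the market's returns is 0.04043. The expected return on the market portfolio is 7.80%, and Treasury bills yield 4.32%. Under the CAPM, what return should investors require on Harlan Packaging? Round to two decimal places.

5.33%

β = Cov(R_i, R_m) / Var(R_m) = 0.01179 / 0.04043 = 0.2916
MRP = 7.80% − 4.32% = 3.48%
E(R) = R_f + β × MRP = 4.32% + 0.2916 × 3.48% = 5.33%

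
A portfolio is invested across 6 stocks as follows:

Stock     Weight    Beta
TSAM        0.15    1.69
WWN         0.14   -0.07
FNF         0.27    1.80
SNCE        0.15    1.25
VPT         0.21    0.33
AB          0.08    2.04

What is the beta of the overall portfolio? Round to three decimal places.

β_P = Σ w_i β_i = 0.15×1.69 + 0.14×-0.07 + 0.27×1.80 + 0.15×1.25 + 0.21×0.33 + 0.08×2.04 = 1.1497

1.150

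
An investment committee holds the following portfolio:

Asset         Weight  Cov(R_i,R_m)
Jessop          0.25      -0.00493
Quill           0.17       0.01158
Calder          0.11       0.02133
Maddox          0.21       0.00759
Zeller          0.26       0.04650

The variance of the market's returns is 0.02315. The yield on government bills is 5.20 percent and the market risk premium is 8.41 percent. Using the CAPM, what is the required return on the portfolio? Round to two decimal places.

11.29%

β_Jessop = -0.00493 / 0.02315 = -0.2130
β_Quill = 0.01158 / 0.02315 = 0.5002
β_Calder = 0.02133 / 0.02315 = 0.9214
β_Maddox = 0.00759 / 0.02315 = 0.3279
β_Zeller = 0.04650 / 0.02315 = 2.0086
β_P = Σ w_i β_i = 0.25×-0.2130 + 0.17×0.5002 + 0.11×0.9214 + 0.21×0.3279 + 0.26×2.0086 = 0.7242
E(R_P) = R_f + β_P × MRP = 5.20% + 0.7242 × 8.41% = 11.29%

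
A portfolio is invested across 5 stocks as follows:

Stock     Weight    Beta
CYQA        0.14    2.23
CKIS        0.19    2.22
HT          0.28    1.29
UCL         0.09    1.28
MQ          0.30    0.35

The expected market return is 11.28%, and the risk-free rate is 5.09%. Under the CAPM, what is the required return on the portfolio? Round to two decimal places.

13.23%

β_P = Σ w_i β_i = 0.14×2.23 + 0.19×2.22 + 0.28×1.29 + 0.09×1.28 + 0.30×0.35 = 1.3154
MRP = 11.28% − 5.09% = 6.19%
E(R_P) = R_f + β_P × MRP = 5.09% + 1.3154 × 6.19% = 13.23%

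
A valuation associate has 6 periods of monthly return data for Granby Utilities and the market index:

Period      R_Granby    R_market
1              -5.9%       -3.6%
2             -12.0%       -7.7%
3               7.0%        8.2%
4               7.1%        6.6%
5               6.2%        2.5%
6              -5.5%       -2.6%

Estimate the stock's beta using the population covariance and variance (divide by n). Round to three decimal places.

Mean R_i = (-5.9 − 12.0 + 7.0 + 7.1 + 6.2 − 5.5) / 6 = -0.5167%
Mean R_m = (-3.6 − 7.7 + 8.2 + 6.6 + 2.5 − 2.6) / 6 = 0.5667%
Σ(R_i − R̄_i)(R_m − R̄_m) = 249.4567  ⇒  Cov = 249.4567 / 6 = 41.5761
Σ(R_m − R̄_m)² = 194.1333  ⇒  Var(R_m) = 194.1333 / 6 = 32.3556
β = Cov / Var(R_m) = 41.5761 / 32.3556 = 1.2850

1.285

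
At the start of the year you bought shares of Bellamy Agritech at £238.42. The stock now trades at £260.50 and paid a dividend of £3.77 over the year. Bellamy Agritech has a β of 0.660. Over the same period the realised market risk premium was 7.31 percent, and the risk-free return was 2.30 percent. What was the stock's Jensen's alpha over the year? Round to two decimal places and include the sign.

Realised HPR = (P1 + D1 − P0) / P0 = (260.50 + 3.77 − 238.42) / 238.42 = 25.85 / 238.42 = 10.8422%
CAPM required = R_f + β·MRP = 2.30% + 0.660 × 7.31% = 7.12460%
α = realised − required = 10.8422% − 7.12460% = +3.72%

+3.72%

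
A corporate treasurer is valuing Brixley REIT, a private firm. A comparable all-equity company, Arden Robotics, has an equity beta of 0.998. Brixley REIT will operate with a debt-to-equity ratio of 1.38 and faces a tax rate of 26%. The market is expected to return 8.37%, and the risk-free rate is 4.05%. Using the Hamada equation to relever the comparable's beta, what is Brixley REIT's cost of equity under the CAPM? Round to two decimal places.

β_L = β_U × [1 + (1 − t)(D/E)] = 0.998 × [1 + (1 − 0.26) × 1.38]
    = 0.998 × [1 + 0.74 × 1.38] = 0.998 × 2.0212 = 2.0172
MRP = 8.37% − 4.05% = 4.32%
E(R) = R_f + β_L × MRP = 4.05% + 2.0172 × 4.32% = 12.76%

12.76%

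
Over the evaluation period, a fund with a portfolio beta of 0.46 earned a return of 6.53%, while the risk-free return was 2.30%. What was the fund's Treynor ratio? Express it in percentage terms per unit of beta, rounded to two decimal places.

Treynor = (R_P − R_f) / β_P = (6.53% − 2.30%) / 0.4600 = 4.23% / 0.4600 = 9.20%

9.20%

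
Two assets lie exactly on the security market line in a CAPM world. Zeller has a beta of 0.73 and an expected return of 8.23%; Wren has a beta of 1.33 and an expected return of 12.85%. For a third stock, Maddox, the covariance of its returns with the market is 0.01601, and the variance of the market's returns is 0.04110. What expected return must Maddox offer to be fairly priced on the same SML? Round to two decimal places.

MRP = (12.85% − 8.23%) / (1.33 − 0.73) = 7.7000%
R_f = 8.23% − 0.73 × 7.7000% = 2.6090%
β_Maddox = Cov / Var(R_m) = 0.01601 / 0.04110 = 0.3895
E(R_Maddox) = R_f + β × MRP = 2.6090% + 0.3895 × 7.7000% = 5.61%

5.61%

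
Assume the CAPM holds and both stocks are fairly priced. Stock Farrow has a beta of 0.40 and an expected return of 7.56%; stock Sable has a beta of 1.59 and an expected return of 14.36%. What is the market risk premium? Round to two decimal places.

Both satisfy E(R) = R_f + β·MRP, so the slope of the SML is
MRP = (14.36% − 7.56%) / (1.59 − 0.40) = 6.80% / 1.19 = 5.7143%

5.71%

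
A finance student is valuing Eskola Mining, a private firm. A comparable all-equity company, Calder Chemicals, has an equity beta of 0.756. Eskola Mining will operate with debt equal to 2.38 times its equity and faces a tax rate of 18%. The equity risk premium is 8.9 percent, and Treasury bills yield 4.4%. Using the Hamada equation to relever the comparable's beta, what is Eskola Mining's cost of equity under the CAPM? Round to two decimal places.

24.26%

β_L = β_U × [1 + (1 − t)(D/E)] = 0.756 × [1 + (1 − 0.18) × 2.38]
    = 0.756 × [1 + 0.82 × 2.38] = 0.756 × 2.9516 = 2.2314
E(R) = R_f + β_L × MRP = 4.4% + 2.2314 × 8.9% = 24.26%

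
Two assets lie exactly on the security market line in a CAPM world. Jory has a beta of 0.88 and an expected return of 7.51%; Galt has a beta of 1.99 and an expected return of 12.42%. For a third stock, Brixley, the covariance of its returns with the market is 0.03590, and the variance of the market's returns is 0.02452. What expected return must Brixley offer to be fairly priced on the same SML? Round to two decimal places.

MRP = (12.42% − 7.51%) / (1.99 − 0.88) = 4.4234%
R_f = 7.51% − 0.88 × 4.4234% = 3.6174%
β_Brixley = Cov / Var(R_m) = 0.03590 / 0.02452 = 1.4641
E(R_Brixley) = R_f + β × MRP = 3.6174% + 1.4641 × 4.4234% = 10.09%

10.09%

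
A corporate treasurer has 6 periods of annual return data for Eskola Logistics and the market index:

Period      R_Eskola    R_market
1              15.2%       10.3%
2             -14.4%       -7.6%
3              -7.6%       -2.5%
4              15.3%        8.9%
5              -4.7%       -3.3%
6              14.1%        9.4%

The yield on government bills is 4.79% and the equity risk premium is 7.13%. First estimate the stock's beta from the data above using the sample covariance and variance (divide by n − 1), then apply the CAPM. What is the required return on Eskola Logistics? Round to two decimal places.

Mean R_i = (15.2 − 14.4 − 7.6 + 15.3 − 4.7 + 14.1) / 6 = 2.9833%
Mean R_m = (10.3 − 7.6 − 2.5 + 8.9 − 3.3 + 9.4) / 6 = 2.5333%
Σ(R_i − R̄_i)(R_m − R̄_m) = 523.8733  ⇒  Cov = 523.8733 / 5 = 104.7747
Σ(R_m − R̄_m)² = 310.0533  ⇒  Var(R_m) = 310.0533 / 5 = 62.0107
β = Cov / Var(R_m) = 104.7747 / 62.0107 = 1.6896
E(R) = R_f + β × MRP = 4.79% + 1.6896 × 7.13% = 16.84%

16.84%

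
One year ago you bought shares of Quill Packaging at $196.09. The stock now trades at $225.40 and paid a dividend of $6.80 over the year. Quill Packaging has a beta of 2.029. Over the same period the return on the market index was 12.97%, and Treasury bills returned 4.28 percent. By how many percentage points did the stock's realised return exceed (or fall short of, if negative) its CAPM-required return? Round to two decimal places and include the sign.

-3.50%

Realised HPR = (P1 + D1 − P0) / P0 = (225.40 + 6.80 − 196.09) / 196.09 = 36.11 / 196.09 = 18.4150%
MRP = 12.97% − 4.28% = 8.69%
CAPM required = R_f + β·MRP = 4.28% + 2.029 × 8.69% = 21.91201%
α = realised − required = 18.4150% − 21.91201% = -3.50%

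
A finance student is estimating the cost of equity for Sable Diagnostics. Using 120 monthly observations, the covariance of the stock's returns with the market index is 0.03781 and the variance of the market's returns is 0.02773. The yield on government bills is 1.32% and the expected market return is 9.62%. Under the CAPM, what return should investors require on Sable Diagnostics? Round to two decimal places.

12.64%

β = Cov(R_i, R_m) / Var(R_m) = 0.03781 / 0.02773 = 1.3635
MRP = 9.62% − 1.32% = 8.30%
E(R) = R_f + β × MRP = 1.32% + 1.3635 × 8.30% = 12.64%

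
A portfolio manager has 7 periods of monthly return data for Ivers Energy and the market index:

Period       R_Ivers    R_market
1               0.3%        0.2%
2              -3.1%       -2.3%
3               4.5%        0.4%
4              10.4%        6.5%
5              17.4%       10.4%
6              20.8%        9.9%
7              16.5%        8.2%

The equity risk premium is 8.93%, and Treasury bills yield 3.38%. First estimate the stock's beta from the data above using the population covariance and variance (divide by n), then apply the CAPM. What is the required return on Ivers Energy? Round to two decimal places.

18.80%

Mean R_i = (0.3 − 3.1 + 4.5 + 10.4 + 17.4 + 20.8 + 16.5) / 7 = 9.5429%
Mean R_m = (0.2 − 2.3 + 0.4 + 6.5 + 10.4 + 9.9 + 8.2) / 7 = 4.7571%
Σ(R_i − R̄_i)(R_m − R̄_m) = 280.9929  ⇒  Cov = 280.9929 / 7 = 40.1418
Σ(R_m − R̄_m)² = 162.7371  ⇒  Var(R_m) = 162.7371 / 7 = 23.2482
β = Cov / Var(R_m) = 40.1418 / 23.2482 = 1.7267
E(R) = R_f + β × MRP = 3.38% + 1.7267 × 8.93% = 18.80%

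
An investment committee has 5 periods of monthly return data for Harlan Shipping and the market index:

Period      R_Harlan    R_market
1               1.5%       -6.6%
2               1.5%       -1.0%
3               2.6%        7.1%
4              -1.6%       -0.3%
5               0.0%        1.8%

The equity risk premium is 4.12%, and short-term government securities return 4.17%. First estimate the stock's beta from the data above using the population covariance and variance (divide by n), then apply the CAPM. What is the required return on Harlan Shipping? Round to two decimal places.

Mean R_i = (1.5 + 1.5 + 2.6 − 1.6 + 0.0) / 5 = 0.8000%
Mean R_m = (-6.6 − 1.0 + 7.1 − 0.3 + 1.8) / 5 = 0.2000%
Σ(R_i − R̄_i)(R_m − R̄_m) = 6.7400  ⇒  Cov = 6.7400 / 5 = 1.3480
Σ(R_m − R̄_m)² = 98.1000  ⇒  Var(R_m) = 98.1000 / 5 = 19.6200
β = Cov / Var(R_m) = 1.3480 / 19.6200 = 0.0687
E(R) = R_f + β × MRP = 4.17% + 0.0687 × 4.12% = 4.45%

4.45%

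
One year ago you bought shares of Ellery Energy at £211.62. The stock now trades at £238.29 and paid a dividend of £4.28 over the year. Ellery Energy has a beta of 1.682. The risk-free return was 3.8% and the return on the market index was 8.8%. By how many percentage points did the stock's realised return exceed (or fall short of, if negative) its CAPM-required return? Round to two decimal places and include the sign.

Realised HPR = (P1 + D1 − P0) / P0 = (238.29 + 4.28 − 211.62) / 211.62 = 30.95 / 211.62 = 14.6253%
MRP = 8.8% − 3.8% = 5.00%
CAPM required = R_f + β·MRP = 3.8% + 1.682 × 5.0% = 12.2100%
α = realised − required = 14.6253% − 12.2100% = +2.42%

+2.42%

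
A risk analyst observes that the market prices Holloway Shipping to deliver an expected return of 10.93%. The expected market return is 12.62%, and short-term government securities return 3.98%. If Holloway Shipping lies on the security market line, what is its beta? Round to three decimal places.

0.804

MRP = 12.62% − 3.98% = 8.64%
β = (E(R) − R_f) / MRP = (10.93% − 3.98%) / 8.64% = 6.95% / 8.64% = 0.804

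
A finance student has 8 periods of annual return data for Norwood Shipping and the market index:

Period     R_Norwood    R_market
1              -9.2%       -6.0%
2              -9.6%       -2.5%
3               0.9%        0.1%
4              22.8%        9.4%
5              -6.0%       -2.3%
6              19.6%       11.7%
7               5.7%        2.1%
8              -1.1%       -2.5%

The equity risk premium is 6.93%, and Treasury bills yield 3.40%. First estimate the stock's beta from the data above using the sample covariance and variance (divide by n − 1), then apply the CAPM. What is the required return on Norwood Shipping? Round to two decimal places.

16.77%

Mean R_i = (-9.2 − 9.6 + 0.9 + 22.8 − 6.0 + 19.6 + 5.7 − 1.1) / 8 = 2.8875%
Mean R_m = (-6.0 − 2.5 + 0.1 + 9.4 − 2.3 + 11.7 + 2.1 − 2.5) / 8 = 1.2500%
Σ(R_i − R̄_i)(R_m − R̄_m) = 522.5750  ⇒  Cov = 522.5750 / 7 = 74.6536
Σ(R_m − R̄_m)² = 270.9600  ⇒  Var(R_m) = 270.9600 / 7 = 38.7086
β = Cov / Var(R_m) = 74.6536 / 38.7086 = 1.9286
E(R) = R_f + β × MRP = 3.40% + 1.9286 × 6.93% = 16.77%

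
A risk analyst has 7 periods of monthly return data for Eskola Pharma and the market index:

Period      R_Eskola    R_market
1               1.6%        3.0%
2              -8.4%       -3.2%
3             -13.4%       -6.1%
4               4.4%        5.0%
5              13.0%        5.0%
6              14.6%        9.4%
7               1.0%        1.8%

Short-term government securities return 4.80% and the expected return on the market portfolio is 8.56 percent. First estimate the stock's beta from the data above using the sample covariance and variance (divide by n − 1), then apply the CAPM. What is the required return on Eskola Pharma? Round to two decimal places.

Mean R_i = (1.6 − 8.4 − 13.4 + 4.4 + 13.0 + 14.6 + 1.0) / 7 = 1.8286%
Mean R_m = (3.0 − 3.2 − 6.1 + 5.0 + 5.0 + 9.4 + 1.8) / 7 = 2.1286%
Σ(R_i − R̄_i)(R_m − R̄_m) = 312.2143  ⇒  Cov = 312.2143 / 6 = 52.0357
Σ(R_m − R̄_m)² = 166.3343  ⇒  Var(R_m) = 166.3343 / 6 = 27.7224
β = Cov / Var(R_m) = 52.0357 / 27.7224 = 1.8770
MRP = 8.56% − 4.80% = 3.76%
E(R) = R_f + β × MRP = 4.80% + 1.8770 × 3.76% = 11.86%

11.86%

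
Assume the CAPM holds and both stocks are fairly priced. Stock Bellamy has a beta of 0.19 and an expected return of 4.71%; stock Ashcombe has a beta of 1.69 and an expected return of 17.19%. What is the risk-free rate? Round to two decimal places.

Both satisfy E(R) = R_f + β·MRP, so the slope of the SML is
MRP = (17.19% − 4.71%) / (1.69 − 0.19) = 12.48% / 1.50 = 8.3200%
R_f = E(R_Bellamy) − β_Bellamy·MRP = 4.71% − 0.19 × 8.3200% = 3.1292%

3.13%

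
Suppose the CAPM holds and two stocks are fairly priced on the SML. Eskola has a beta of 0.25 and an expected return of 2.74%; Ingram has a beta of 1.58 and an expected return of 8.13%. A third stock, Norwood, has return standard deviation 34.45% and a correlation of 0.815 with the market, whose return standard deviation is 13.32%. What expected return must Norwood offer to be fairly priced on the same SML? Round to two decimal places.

10.27%

MRP = (8.13% − 2.74%) / (1.58 − 0.25) = 4.0526%
R_f = 2.74% − 0.25 × 4.0526% = 1.7269%
β_Norwood = ρ·σ_i/σ_m = 0.815 × 34.45 / 13.32 = 2.1079
E(R_Norwood) = R_f + β × MRP = 1.7269% + 2.1079 × 4.0526% = 10.27%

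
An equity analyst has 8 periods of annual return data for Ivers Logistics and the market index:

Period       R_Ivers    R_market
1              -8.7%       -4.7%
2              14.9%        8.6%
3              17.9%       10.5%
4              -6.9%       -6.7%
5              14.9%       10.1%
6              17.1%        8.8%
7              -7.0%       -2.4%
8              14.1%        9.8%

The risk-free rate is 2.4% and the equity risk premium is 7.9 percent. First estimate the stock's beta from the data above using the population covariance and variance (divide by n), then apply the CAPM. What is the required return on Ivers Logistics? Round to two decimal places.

Mean R_i = (-8.7 + 14.9 + 17.9 − 6.9 + 14.9 + 17.1 − 7.0 + 14.1) / 8 = 7.0375%
Mean R_m = (-4.7 + 8.6 + 10.5 − 6.7 + 10.1 + 8.8 − 2.4 + 9.8) / 8 = 4.2500%
Σ(R_i − R̄_i)(R_m − R̄_m) = 619.8850  ⇒  Cov = 619.8850 / 8 = 77.4856
Σ(R_m − R̄_m)² = 387.9400  ⇒  Var(R_m) = 387.9400 / 8 = 48.4925
β = Cov / Var(R_m) = 77.4856 / 48.4925 = 1.5979
E(R) = R_f + β × MRP = 2.4% + 1.5979 × 7.9% = 15.02%

15.02%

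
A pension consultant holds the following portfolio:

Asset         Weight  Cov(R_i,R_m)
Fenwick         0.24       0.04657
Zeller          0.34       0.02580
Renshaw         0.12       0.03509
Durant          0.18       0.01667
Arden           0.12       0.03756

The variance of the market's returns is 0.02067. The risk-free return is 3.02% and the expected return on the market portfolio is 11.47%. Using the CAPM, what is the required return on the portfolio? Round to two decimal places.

β_Fenwick = 0.04657 / 0.02067 = 2.2530
β_Zeller = 0.02580 / 0.02067 = 1.2482
β_Renshaw = 0.03509 / 0.02067 = 1.6976
β_Durant = 0.01667 / 0.02067 = 0.8065
β_Arden = 0.03756 / 0.02067 = 1.8171
β_P = Σ w_i β_i = 0.24×2.2530 + 0.34×1.2482 + 0.12×1.6976 + 0.18×0.8065 + 0.12×1.8171 = 1.5320
MRP = 11.47% − 3.02% = 8.45%
E(R_P) = R_f + β_P × MRP = 3.02% + 1.5320 × 8.45% = 15.97%

15.97%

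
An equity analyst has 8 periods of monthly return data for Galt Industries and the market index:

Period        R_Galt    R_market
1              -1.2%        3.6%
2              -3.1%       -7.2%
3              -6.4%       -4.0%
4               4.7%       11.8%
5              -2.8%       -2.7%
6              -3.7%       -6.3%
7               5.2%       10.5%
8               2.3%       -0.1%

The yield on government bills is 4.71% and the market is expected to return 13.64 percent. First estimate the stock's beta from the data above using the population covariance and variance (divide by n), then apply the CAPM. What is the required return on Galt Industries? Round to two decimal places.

9.20%

Mean R_i = (-1.2 − 3.1 − 6.4 + 4.7 − 2.8 − 3.7 + 5.2 + 2.3) / 8 = -0.6250%
Mean R_m = (3.6 − 7.2 − 4.0 + 11.8 − 2.7 − 6.3 + 10.5 − 0.1) / 8 = 0.7000%
Σ(R_i − R̄_i)(R_m − R̄_m) = 187.8000  ⇒  Cov = 187.8000 / 8 = 23.4750
Σ(R_m − R̄_m)² = 373.3600  ⇒  Var(R_m) = 373.3600 / 8 = 46.6700
β = Cov / Var(R_m) = 23.4750 / 46.6700 = 0.5030
MRP = 13.64% − 4.71% = 8.93%
E(R) = R_f + β × MRP = 4.71% + 0.5030 × 8.93% = 9.20%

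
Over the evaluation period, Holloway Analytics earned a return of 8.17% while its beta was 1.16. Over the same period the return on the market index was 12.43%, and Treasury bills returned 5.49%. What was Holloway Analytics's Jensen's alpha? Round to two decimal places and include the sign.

Market excess return = 12.43% − 5.49% = 6.94%
CAPM benchmark = R_f + β(R_m − R_f) = 5.49% + 1.16 × 6.94% = 13.5404%
α = actual − benchmark = 8.17% − 13.5404% = -5.37%

-5.37%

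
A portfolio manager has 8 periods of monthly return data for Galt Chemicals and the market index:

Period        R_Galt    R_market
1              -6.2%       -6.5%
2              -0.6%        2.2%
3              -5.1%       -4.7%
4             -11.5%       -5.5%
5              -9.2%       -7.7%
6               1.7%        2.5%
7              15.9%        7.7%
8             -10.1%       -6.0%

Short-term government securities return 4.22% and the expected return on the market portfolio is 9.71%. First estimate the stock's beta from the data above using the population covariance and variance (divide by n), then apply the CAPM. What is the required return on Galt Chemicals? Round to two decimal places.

Mean R_i = (-6.2 − 0.6 − 5.1 − 11.5 − 9.2 + 1.7 + 15.9 − 10.1) / 8 = -3.1375%
Mean R_m = (-6.5 + 2.2 − 4.7 − 5.5 − 7.7 + 2.5 + 7.7 − 6.0) / 8 = -2.2500%
Σ(R_i − R̄_i)(R_m − R̄_m) = 327.8450  ⇒  Cov = 327.8450 / 8 = 40.9806
Σ(R_m − R̄_m)² = 219.7600  ⇒  Var(R_m) = 219.7600 / 8 = 27.4700
β = Cov / Var(R_m) = 40.9806 / 27.4700 = 1.4918
MRP = 9.71% − 4.22% = 5.49%
E(R) = R_f + β × MRP = 4.22% + 1.4918 × 5.49% = 12.41%

12.41%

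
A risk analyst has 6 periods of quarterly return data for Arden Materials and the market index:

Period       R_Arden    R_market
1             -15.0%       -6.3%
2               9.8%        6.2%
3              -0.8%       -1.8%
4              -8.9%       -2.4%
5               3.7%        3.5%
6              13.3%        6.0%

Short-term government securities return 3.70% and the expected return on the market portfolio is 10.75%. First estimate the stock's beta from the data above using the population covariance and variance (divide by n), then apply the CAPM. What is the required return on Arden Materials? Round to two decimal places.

Mean R_i = (-15.0 + 9.8 − 0.8 − 8.9 + 3.7 + 13.3) / 6 = 0.3500%
Mean R_m = (-6.3 + 6.2 − 1.8 − 2.4 + 3.5 + 6.0) / 6 = 0.8667%
Σ(R_i − R̄_i)(R_m − R̄_m) = 268.9900  ⇒  Cov = 268.9900 / 6 = 44.8317
Σ(R_m − R̄_m)² = 130.8733  ⇒  Var(R_m) = 130.8733 / 6 = 21.8122
β = Cov / Var(R_m) = 44.8317 / 21.8122 = 2.0553
MRP = 10.75% − 3.70% = 7.05%
E(R) = R_f + β × MRP = 3.70% + 2.0553 × 7.05% = 18.19%

18.19%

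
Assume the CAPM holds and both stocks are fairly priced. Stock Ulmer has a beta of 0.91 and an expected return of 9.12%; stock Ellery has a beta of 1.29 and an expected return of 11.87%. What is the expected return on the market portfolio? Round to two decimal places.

Both satisfy E(R) = R_f + β·MRP, so the slope of the SML is
MRP = (11.87% − 9.12%) / (1.29 − 0.91) = 2.75% / 0.38 = 7.2368%
R_f = E(R_Ulmer) − β_Ulmer·MRP = 9.12% − 0.91 × 7.2368% = 2.5345%
E(R_m) = R_f + MRP = 2.5345% + 7.2368% = 9.77%

9.77%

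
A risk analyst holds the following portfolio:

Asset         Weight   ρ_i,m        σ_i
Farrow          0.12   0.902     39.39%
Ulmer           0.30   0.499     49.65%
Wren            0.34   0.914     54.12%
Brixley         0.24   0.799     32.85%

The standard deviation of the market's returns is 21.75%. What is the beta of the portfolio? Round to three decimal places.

β_Farrow = 0.902 × 39.39% / 21.75% = 1.6336
β_Ulmer = 0.499 × 49.65% / 21.75% = 1.1391
β_Wren = 0.914 × 54.12% / 21.75% = 2.2743
β_Brixley = 0.799 × 32.85% / 21.75% = 1.2068
β_P = Σ w_i β_i = 0.12×1.6336 + 0.30×1.1391 + 0.34×2.2743 + 0.24×1.2068 = 1.6007

1.601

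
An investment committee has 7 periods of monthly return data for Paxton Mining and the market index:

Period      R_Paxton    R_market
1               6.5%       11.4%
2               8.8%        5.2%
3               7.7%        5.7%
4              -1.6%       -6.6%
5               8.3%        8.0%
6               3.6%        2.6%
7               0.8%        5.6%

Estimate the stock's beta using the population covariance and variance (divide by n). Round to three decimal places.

Mean R_i = (6.5 + 8.8 + 7.7 − 1.6 + 8.3 + 3.6 + 0.8) / 7 = 4.8714%
Mean R_m = (11.4 + 5.2 + 5.7 − 6.6 + 8.0 + 2.6 + 5.6) / 7 = 4.5571%
Σ(R_i − R̄_i)(R_m − R̄_m) = 99.1514  ⇒  Cov = 99.1514 / 7 = 14.1645
Σ(R_m − R̄_m)² = 189.7971  ⇒  Var(R_m) = 189.7971 / 7 = 27.1139
β = Cov / Var(R_m) = 14.1645 / 27.1139 = 0.5224

0.522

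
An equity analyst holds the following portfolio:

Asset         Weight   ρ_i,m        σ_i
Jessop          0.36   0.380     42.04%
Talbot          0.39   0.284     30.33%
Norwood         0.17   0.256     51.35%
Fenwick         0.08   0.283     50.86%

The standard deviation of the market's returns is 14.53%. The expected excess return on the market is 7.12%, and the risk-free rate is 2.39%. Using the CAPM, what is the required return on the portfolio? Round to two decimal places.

β_Jessop = 0.380 × 42.04% / 14.53% = 1.0995
β_Talbot = 0.284 × 30.33% / 14.53% = 0.5928
β_Norwood = 0.256 × 51.35% / 14.53% = 0.9047
β_Fenwick = 0.283 × 50.86% / 14.53% = 0.9906
β_P = Σ w_i β_i = 0.36×1.0995 + 0.39×0.5928 + 0.17×0.9047 + 0.08×0.9906 = 0.8601
E(R_P) = R_f + β_P × MRP = 2.39% + 0.8601 × 7.12% = 8.51%

8.51%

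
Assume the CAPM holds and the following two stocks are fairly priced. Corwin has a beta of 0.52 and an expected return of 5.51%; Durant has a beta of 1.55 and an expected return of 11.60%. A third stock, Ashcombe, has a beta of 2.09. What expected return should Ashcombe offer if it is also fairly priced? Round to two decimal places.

14.79%

MRP (SML slope) = (11.60% − 5.51%) / (1.55 − 0.52) = 6.09% / 1.03 = 5.9126%
R_f (intercept) = 5.51% − 0.52 × 5.9126% = 2.4354%
E(R_Ashcombe) = R_f + β × MRP = 2.4354% + 2.09 × 5.9126% = 14.79%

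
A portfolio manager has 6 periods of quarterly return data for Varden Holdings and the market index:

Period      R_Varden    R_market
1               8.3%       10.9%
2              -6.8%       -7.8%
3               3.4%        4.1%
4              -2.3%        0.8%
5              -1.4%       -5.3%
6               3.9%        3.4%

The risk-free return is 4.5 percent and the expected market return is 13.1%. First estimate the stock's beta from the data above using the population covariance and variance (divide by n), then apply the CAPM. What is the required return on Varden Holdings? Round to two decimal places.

Mean R_i = (8.3 − 6.8 + 3.4 − 2.3 − 1.4 + 3.9) / 6 = 0.8500%
Mean R_m = (10.9 − 7.8 + 4.1 + 0.8 − 5.3 + 3.4) / 6 = 1.0167%
Σ(R_i − R̄_i)(R_m − R̄_m) = 171.1050  ⇒  Cov = 171.1050 / 6 = 28.5175
Σ(R_m − R̄_m)² = 230.5483  ⇒  Var(R_m) = 230.5483 / 6 = 38.4247
β = Cov / Var(R_m) = 28.5175 / 38.4247 = 0.7422
MRP = 13.1% − 4.5% = 8.60%
E(R) = R_f + β × MRP = 4.5% + 0.7422 × 8.6% = 10.88%

10.88%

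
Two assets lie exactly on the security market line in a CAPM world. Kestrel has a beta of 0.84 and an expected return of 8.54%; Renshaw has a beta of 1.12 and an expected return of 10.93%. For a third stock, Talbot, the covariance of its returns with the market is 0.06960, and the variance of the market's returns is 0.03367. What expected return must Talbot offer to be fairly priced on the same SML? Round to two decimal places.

MRP = (10.93% − 8.54%) / (1.12 − 0.84) = 8.5357%
R_f = 8.54% − 0.84 × 8.5357% = 1.3700%
β_Talbot = Cov / Var(R_m) = 0.06960 / 0.03367 = 2.0671
E(R_Talbot) = R_f + β × MRP = 1.3700% + 2.0671 × 8.5357% = 19.01%

19.01%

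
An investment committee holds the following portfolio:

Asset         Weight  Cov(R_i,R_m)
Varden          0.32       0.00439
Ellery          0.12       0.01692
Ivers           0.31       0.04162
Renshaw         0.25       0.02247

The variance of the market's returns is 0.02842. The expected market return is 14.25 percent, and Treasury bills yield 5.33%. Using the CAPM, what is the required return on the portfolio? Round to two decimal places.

β_Varden = 0.00439 / 0.02842 = 0.1545
β_Ellery = 0.01692 / 0.02842 = 0.5954
β_Ivers = 0.04162 / 0.02842 = 1.4645
β_Renshaw = 0.02247 / 0.02842 = 0.7906
β_P = Σ w_i β_i = 0.32×0.1545 + 0.12×0.5954 + 0.31×1.4645 + 0.25×0.7906 = 0.7725
MRP = 14.25% − 5.33% = 8.92%
E(R_P) = R_f + β_P × MRP = 5.33% + 0.7725 × 8.92% = 12.22%

12.22%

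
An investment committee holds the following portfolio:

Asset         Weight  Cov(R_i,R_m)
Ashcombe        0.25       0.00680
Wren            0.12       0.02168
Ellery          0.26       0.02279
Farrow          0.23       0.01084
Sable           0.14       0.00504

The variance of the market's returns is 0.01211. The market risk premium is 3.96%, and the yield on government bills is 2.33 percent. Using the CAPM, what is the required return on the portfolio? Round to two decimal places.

6.72%

β_Ashcombe = 0.00680 / 0.01211 = 0.5615
β_Wren = 0.02168 / 0.01211 = 1.7903
β_Ellery = 0.02279 / 0.01211 = 1.8819
β_Farrow = 0.01084 / 0.01211 = 0.8951
β_Sable = 0.00504 / 0.01211 = 0.4162
β_P = Σ w_i β_i = 0.25×0.5615 + 0.12×1.7903 + 0.26×1.8819 + 0.23×0.8951 + 0.14×0.4162 = 1.1086
E(R_P) = R_f + β_P × MRP = 2.33% + 1.1086 × 3.96% = 6.72%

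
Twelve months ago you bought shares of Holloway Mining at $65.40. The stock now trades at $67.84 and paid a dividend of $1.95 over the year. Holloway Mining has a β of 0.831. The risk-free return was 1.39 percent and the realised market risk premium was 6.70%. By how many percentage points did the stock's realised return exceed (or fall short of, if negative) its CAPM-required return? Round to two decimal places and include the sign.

Realised HPR = (P1 + D1 − P0) / P0 = (67.84 + 1.95 − 65.40) / 65.40 = 4.39 / 65.40 = 6.7125%
CAPM required = R_f + β·MRP = 1.39% + 0.831 × 6.70% = 6.95770%
α = realised − required = 6.7125% − 6.95770% = -0.25%

-0.25%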